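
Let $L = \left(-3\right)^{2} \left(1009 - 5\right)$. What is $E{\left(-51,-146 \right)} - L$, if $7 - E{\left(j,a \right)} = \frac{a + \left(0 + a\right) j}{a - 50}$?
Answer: $- \frac{440596}{49} \approx -8991.8$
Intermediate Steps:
$E{\left(j,a \right)} = 7 - \frac{a + a j}{-50 + a}$ ($E{\left(j,a \right)} = 7 - \frac{a + \left(0 + a\right) j}{a - 50} = 7 - \frac{a + a j}{-50 + a}$)
$L = 9036$ ($L = 9 \left(1009 - 5\right) = 9 \cdot 1004 = 9036$)
$E{\left(-51,-146 \right)} - L = \frac{-350 + 6 \left(-146\right) - \left(-146\right) \left(-51\right)}{-50 - 146} - 9036 = \frac{-350 - 876 - 7446}{-196} - 9036 = \left(- \frac{1}{196}\right) \left(-8672\right) - 9036 = \frac{2168}{49} - 9036 = - \frac{440596}{49}$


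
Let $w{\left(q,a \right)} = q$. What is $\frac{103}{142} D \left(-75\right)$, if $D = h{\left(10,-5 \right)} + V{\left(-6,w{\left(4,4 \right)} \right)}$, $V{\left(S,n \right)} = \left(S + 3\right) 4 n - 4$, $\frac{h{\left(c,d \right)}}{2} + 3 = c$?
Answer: $\frac{146775}{71} \approx 2067.3$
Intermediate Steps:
$h{\left(c,d \right)} = -6 + 2 c$
$V{\left(S,n \right)} = -4 + n \left(12 + 4 S\right)$ ($V{\left(S,n \right)} = \left(3 + S\right) 4 n - 4 = \left(12 + 4 S\right) n - 4 = n \left(12 + 4 S\right) - 4 = -4 + n \left(12 + 4 S\right)$)
$D = -38$ ($D = \left(-6 + 2 \cdot 10\right) + \left(-4 + 12 \cdot 4 + 4 \left(-6\right) 4\right) = \left(-6 + 20\right) - 52 = 14 - 52 = -38$)
$\frac{103}{142} D \left(-75\right) = \frac{103}{142} \left(-38\right) \left(-75\right) = \left(- \frac{1957}{71}\right) \left(-75\right) = \frac{146775}{71}$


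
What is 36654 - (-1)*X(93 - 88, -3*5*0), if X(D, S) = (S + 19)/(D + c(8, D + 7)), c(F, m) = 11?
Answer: 586483/16 ≈ 36655.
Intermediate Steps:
X(D, S) = (19 + S)/(11 + D) (X(D, S) = (S + 19)/(D + 11) = (19 + S)/(11 + D))
36654 - (-1)*X(93 - 88, -3*5*0) = 36654 - (-1)*(19 - 3*5*0)/(11 + (93 - 88)) = 36654 - (-1)*(19 - 15*0)/(11 + 5) = 36654 - (-1)*(19 + 0)/16 = 36654 - (-1)*(1/16)*19 = 36654 - (-1)*19/16 = 36654 - 1*(-19/16) = 36654 + 19/16 = 586483/16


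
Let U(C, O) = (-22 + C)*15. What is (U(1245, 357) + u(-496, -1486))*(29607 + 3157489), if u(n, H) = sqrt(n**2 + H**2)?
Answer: 58467276120 + 6374192*sqrt(613553) ≈ 6.3460e+10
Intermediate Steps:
U(C, O) = -330 + 15*C
u(n, H) = sqrt(H**2 + n**2)
(U(1245, 357) + u(-496, -1486))*(29607 + 3157489) = ((-330 + 15*1245) + sqrt((-1486)**2 + (-496)**2))*(29607 + 3157489) = ((-330 + 18675) + sqrt(2208196 + 246016))*3187096 = (18345 + sqrt(2454212))*3187096 = (18345 + 2*sqrt(613553))*3187096 = 58467276120 + 6374192*sqrt(613553)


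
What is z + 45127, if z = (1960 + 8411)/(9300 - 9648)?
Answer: 5231275/116 ≈ 45097.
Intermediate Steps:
z = -3457/116 (z = 10371/(-348) = 10371*(-1/348) = -3457/116 ≈ -29.802)
z + 45127 = -3457/116 + 45127 = 5231275/116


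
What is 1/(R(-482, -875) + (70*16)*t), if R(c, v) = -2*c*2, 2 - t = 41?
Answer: -1/41752 ≈ -2.3951e-5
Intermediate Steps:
t = -39 (t = 2 - 1*41 = 2 - 41 = -39)
R(c, v) = -4*c
1/(R(-482, -875) + (70*16)*t) = 1/(-4*(-482) + (70*16)*(-39)) = 1/(1928 + 1120*(-39)) = 1/(1928 - 43680) = 1/(-41752) = -1/41752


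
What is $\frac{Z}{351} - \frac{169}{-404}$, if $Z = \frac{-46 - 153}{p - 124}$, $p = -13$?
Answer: $\frac{8207099}{19427148} \approx 0.42246$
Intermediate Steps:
$Z = \frac{199}{137}$ ($Z = \frac{-46 - 153}{-13 - 124} = - \frac{199}{-137} = \left(-199\right) \left(- \frac{1}{137}\right) = \frac{199}{137} \approx 1.4526$)
$\frac{Z}{351} - \frac{169}{-404} = \frac{199}{137 \cdot 351} - \frac{169}{-404} = \frac{199}{137} \cdot \frac{1}{351} - - \frac{169}{404} = \frac{199}{48087} + \frac{169}{404} = \frac{8207099}{19427148}$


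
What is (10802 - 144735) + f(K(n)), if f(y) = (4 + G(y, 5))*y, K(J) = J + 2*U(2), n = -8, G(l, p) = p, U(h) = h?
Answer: -133969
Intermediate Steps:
K(J) = 4 + J (K(J) = J + 2*2 = J + 4 = 4 + J)
f(y) = 9*y (f(y) = (4 + 5)*y = 9*y)
(10802 - 144735) + f(K(n)) = (10802 - 144735) + 9*(4 - 8) = -133933 + 9*(-4) = -133933 - 36 = -133969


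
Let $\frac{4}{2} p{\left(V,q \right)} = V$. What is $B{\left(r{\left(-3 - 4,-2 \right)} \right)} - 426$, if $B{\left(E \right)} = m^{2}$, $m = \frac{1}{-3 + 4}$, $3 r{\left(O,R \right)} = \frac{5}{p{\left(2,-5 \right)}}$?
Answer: $-425$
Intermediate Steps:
$p{\left(V,q \right)} = \frac{V}{2}$
$r{\left(O,R \right)} = \frac{5}{3}$ ($r{\left(O,R \right)} = \frac{5 \frac{1}{\frac{1}{2} \cdot 2}}{3} = \frac{5 \cdot 1^{-1}}{3} = \frac{5 \cdot 1}{3} = \frac{1}{3} \cdot 5 = \frac{5}{3}$)
$m = 1$ ($m = 1^{-1} = 1$)
$B{\left(E \right)} = 1$ ($B{\left(E \right)} = 1^{2} = 1$)
$B{\left(r{\left(-3 - 4,-2 \right)} \right)} - 426 = 1 - 426 = -425$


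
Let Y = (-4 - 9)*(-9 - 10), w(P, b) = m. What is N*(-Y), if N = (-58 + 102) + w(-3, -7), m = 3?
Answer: -11609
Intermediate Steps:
w(P, b) = 3
Y = 247 (Y = -13*(-19) = 247)
N = 47 (N = (-58 + 102) + 3 = 44 + 3 = 47)
N*(-Y) = 47*(-1*247) = 47*(-247) = -11609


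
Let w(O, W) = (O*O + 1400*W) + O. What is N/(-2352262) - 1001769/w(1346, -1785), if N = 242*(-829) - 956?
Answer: 37798339665/24447058966 ≈ 1.5461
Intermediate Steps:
w(O, W) = O + O**2 + 1400*W (w(O, W) = (O**2 + 1400*W) + O = O + O**2 + 1400*W)
N = -201574 (N = -200618 - 956 = -201574)
N/(-2352262) - 1001769/w(1346, -1785) = -201574/(-2352262) - 1001769/(1346 + 1346**2 + 1400*(-1785)) = -201574*(-1/2352262) - 1001769/(1346 + 1811716 - 2499000) = 100787/1176131 - 1001769/(-685938) = 100787/1176131 - 1001769*(-1/685938) = 100787/1176131 + 333923/228646 = 37798339665/24447058966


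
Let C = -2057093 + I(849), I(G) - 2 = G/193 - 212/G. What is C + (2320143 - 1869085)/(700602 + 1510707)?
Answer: -248453868411087604/120779486271 ≈ -2.0571e+6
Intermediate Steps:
I(G) = 2 - 212/G + G/193 (I(G) = 2 + (G/193 - 212/G) = 2 + (-212/G + G/193) = 2 - 212/G + G/193)
C = -337068080102/163857 (C = -2057093 + (2 - 212/849 + (1/193)*849) = -2057093 + (2 - 212*1/849 + 849/193) = -2057093 + (2 - 212/849 + 849/193) = -2057093 + 1007599/163857 = -337068080102/163857 ≈ -2.0571e+6)
C + (2320143 - 1869085)/(700602 + 1510707) = -337068080102/163857 + (2320143 - 1869085)/(700602 + 1510707) = -337068080102/163857 + 451058/2211309 = -248453868411087604/120779486271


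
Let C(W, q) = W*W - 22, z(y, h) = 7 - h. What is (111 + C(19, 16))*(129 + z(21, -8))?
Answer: 64800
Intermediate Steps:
C(W, q) = -22 + W² (C(W, q) = W² - 22 = -22 + W²)
(111 + C(19, 16))*(129 + z(21, -8)) = (111 + (-22 + 19²))*(129 + (7 - 1*(-8))) = (111 + (-22 + 361))*(129 + (7 + 8)) = (111 + 339)*(129 + 15) = 450*144 = 64800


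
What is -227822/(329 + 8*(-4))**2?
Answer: -227822/88209 ≈ -2.5828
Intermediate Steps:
-227822/(329 + 8*(-4))**2 = -227822/(329 - 32)**2 = -227822/(297**2) = -227822/88209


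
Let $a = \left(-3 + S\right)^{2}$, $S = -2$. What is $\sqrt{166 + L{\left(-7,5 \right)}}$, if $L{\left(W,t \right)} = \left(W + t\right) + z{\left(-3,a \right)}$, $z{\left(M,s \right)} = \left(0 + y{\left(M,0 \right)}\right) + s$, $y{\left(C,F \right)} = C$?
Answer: $\sqrt{186} \approx 13.638$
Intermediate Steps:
$a = 25$ ($a = \left(-3 - 2\right)^{2} = \left(-5\right)^{2} = 25$)
$z{\left(M,s \right)} = M + s$ ($z{\left(M,s \right)} = \left(0 + M\right) + s = M + s$)
$L{\left(W,t \right)} = 22 + W + t$ ($L{\left(W,t \right)} = \left(W + t\right) + \left(-3 + 25\right) = \left(W + t\right) + 22 = 22 + W + t$)
$\sqrt{166 + L{\left(-7,5 \right)}} = \sqrt{166 + \left(22 - 7 + 5\right)} = \sqrt{166 + 20} = \sqrt{186}$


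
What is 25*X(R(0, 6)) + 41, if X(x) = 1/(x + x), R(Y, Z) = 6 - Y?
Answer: 517/12 ≈ 43.083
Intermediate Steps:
X(x) = 1/(2*x)
25*X(R(0, 6)) + 41 = 25*(1/(2*(6 - 1*0))) + 41 = 25*(1/(2*(6 + 0))) + 41 = 25*((½)/6) + 41 = 25*((½)*(⅙)) + 41 = 25*(1/12) + 41 = 25/12 + 41 = 517/12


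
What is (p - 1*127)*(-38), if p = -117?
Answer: 9272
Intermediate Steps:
(p - 1*127)*(-38) = (-117 - 1*127)*(-38) = (-117 - 127)*(-38) = -244*(-38) = 9272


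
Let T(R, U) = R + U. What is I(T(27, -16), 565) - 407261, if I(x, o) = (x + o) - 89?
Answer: -406774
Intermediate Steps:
I(x, o) = -89 + o + x (I(x, o) = (o + x) - 89 = -89 + o + x)
I(T(27, -16), 565) - 407261 = (-89 + 565 + (27 - 16)) - 407261 = (-89 + 565 + 11) - 407261 = 487 - 407261 = -406774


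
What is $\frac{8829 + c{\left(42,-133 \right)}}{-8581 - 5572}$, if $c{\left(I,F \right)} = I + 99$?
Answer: $- \frac{8970}{14153} \approx -0.63379$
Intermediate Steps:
$c{\left(I,F \right)} = 99 + I$
$\frac{8829 + c{\left(42,-133 \right)}}{-8581 - 5572} = \frac{8829 + \left(99 + 42\right)}{-8581 - 5572} = \frac{8829 + 141}{-14153} = 8970 \left(- \frac{1}{14153}\right) = - \frac{8970}{14153}$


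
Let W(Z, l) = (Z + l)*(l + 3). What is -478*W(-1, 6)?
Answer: -21510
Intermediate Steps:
W(Z, l) = (3 + l)*(Z + l) (W(Z, l) = (Z + l)*(3 + l) = (3 + l)*(Z + l))
-478*W(-1, 6) = -478*(6² + 3*(-1) + 3*6 - 1*6) = -478*(36 - 3 + 18 - 6) = -478*45 = -21510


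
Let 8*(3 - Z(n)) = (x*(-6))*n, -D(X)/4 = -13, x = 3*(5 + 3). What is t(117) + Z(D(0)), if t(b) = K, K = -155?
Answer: 784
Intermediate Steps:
t(b) = -155
x = 24 (x = 3*8 = 24)
D(X) = 52 (D(X) = -4*(-13) = 52)
Z(n) = 3 + 18*n (Z(n) = 3 - 24*(-6)*n/8 = 3 - (-18)*n = 3 + 18*n)
t(117) + Z(D(0)) = -155 + (3 + 18*52) = -155 + (3 + 936) = -155 + 939 = 784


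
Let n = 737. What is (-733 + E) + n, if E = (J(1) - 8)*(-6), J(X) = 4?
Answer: 28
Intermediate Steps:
E = 24 (E = (4 - 8)*(-6) = -4*(-6) = 24)
(-733 + E) + n = (-733 + 24) + 737 = -709 + 737 = 28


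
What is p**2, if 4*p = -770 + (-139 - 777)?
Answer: 710649/4 ≈ 1.7766e+5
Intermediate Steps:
p = -843/2 (p = (-770 + (-139 - 777))/4 = (-770 - 916)/4 = (1/4)*(-1686) = -843/2 ≈ -421.50)
p**2 = (-843/2)**2 = 710649/4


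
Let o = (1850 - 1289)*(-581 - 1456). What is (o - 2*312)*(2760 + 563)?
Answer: -3799455063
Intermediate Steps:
o = -1142757 (o = 561*(-2037) = -1142757)
(o - 2*312)*(2760 + 563) = (-1142757 - 2*312)*(2760 + 563) = (-1142757 - 624)*3323 = -1143381*3323 = -3799455063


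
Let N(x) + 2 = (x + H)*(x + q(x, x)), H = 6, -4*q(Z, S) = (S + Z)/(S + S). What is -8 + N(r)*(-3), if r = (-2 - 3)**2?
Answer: -9215/4 ≈ -2303.8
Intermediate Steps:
r = 25 (r = (-5)**2 = 25)
q(Z, S) = -(S + Z)/(8*S) (q(Z, S) = -(S + Z)/(4*(S + S)) = -(S + Z)/(4*(2*S)) = -(S + Z)*1/(2*S)/4 = -(S + Z)/(8*S))
N(x) = -2 + (6 + x)*(-1/4 + x) (N(x) = -2 + (x + 6)*(x + (-x - x)/(8*x)) = -2 + (6 + x)*(x + (-2*x)/(8*x)) = -2 + (6 + x)*(x - 1/4) = -2 + (6 + x)*(-1/4 + x))
-8 + N(r)*(-3) = -8 + (-7/2 + 25**2 + (23/4)*25)*(-3) = -8 + (-7/2 + 625 + 575/4)*(-3) = -8 + (3061/4)*(-3) = -8 - 9183/4 = -9215/4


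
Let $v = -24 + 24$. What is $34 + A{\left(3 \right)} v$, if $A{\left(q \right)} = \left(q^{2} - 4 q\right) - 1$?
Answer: $34$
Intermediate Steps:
$v = 0$
$A{\left(q \right)} = -1 + q^{2} - 4 q$
$34 + A{\left(3 \right)} v = 34 + \left(-1 + 3^{2} - 12\right) 0 = 34 + \left(-1 + 9 - 12\right) 0 = 34 - 0 = 34 + 0 = 34$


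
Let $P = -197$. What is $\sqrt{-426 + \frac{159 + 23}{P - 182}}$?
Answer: $\frac{2 i \sqrt{15315011}}{379} \approx 20.651 i$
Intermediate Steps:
$\sqrt{-426 + \frac{159 + 23}{P - 182}} = \sqrt{-426 + \frac{159 + 23}{-197 - 182}} = \sqrt{-426 + \frac{182}{-379}} = \sqrt{-426 + 182 \left(- \frac{1}{379}\right)} = \sqrt{-426 - \frac{182}{379}} = \sqrt{- \frac{161636}{379}} = \frac{2 i \sqrt{15315011}}{379}$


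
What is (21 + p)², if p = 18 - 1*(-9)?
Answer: 2304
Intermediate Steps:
p = 27 (p = 18 + 9 = 27)
(21 + p)² = (21 + 27)² = 48² = 2304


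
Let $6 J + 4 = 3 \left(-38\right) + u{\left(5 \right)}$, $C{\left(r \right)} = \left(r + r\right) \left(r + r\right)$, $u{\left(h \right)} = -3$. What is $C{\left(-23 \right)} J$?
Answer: $- \frac{128018}{3} \approx -42673.0$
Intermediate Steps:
$C{\left(r \right)} = 4 r^{2}$ ($C{\left(r \right)} = 2 r 2 r = 4 r^{2}$)
$J = - \frac{121}{6}$ ($J = - \frac{2}{3} + \frac{3 \left(-38\right) - 3}{6} = - \frac{2}{3} + \frac{-114 - 3}{6} = - \frac{2}{3} + \frac{1}{6} \left(-117\right) = - \frac{2}{3} - \frac{39}{2} = - \frac{121}{6} \approx -20.167$)
$C{\left(-23 \right)} J = 4 \left(-23\right)^{2} \left(- \frac{121}{6}\right) = 4 \cdot 529 \left(- \frac{121}{6}\right) = 2116 \left(- \frac{121}{6}\right) = - \frac{128018}{3}$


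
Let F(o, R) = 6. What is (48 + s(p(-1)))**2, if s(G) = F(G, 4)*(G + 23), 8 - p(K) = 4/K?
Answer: 66564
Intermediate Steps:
p(K) = 8 - 4/K
s(G) = 138 + 6*G (s(G) = 6*(G + 23) = 6*(23 + G) = 138 + 6*G)
(48 + s(p(-1)))**2 = (48 + (138 + 6*(8 - 4/(-1))))**2 = (48 + (138 + 6*(8 - 4*(-1))))**2 = (48 + (138 + 6*(8 + 4)))**2 = (48 + (138 + 6*12))**2 = (48 + (138 + 72))**2 = (48 + 210)**2 = 258**2 = 66564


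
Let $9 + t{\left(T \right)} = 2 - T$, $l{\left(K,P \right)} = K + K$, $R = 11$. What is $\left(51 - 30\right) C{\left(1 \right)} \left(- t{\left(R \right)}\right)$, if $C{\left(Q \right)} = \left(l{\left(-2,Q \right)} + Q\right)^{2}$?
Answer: $3402$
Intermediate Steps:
$l{\left(K,P \right)} = 2 K$
$C{\left(Q \right)} = \left(-4 + Q\right)^{2}$ ($C{\left(Q \right)} = \left(2 \left(-2\right) + Q\right)^{2} = \left(-4 + Q\right)^{2}$)
$t{\left(T \right)} = -7 - T$ ($t{\left(T \right)} = -9 - \left(-2 + T\right) = -7 - T$)
$\left(51 - 30\right) C{\left(1 \right)} \left(- t{\left(R \right)}\right) = \left(51 - 30\right) \left(-4 + 1\right)^{2} \left(- (-7 - 11)\right) = 21 \left(-3\right)^{2} \left(- (-7 - 11)\right) = 21 \cdot 9 \left(\left(-1\right) \left(-18\right)\right) = 189 \cdot 18 = 3402$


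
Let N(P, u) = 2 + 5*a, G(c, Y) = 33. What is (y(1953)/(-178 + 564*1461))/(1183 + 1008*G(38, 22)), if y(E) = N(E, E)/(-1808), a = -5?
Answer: 23/51308028273376 ≈ 4.4827e-13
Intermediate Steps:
N(P, u) = -23 (N(P, u) = 2 + 5*(-5) = 2 - 25 = -23)
y(E) = 23/1808 (y(E) = -23/(-1808) = -23*(-1/1808) = 23/1808)
(y(1953)/(-178 + 564*1461))/(1183 + 1008*G(38, 22)) = (23/(1808*(-178 + 564*1461)))/(1183 + 1008*33) = (23/(1808*(-178 + 824004)))/(1183 + 33264) = ((23/1808)/823826)/34447 = ((23/1808)*(1/823826))*(1/34447) = (23/1489477408)*(1/34447) = 23/51308028273376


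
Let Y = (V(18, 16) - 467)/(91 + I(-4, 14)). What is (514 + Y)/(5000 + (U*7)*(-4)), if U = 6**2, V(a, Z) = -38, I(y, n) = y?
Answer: 44213/347304 ≈ 0.12730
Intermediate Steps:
U = 36
Y = -505/87 (Y = (-38 - 467)/(91 - 4) = -505/87 ≈ -5.8046)
(514 + Y)/(5000 + (U*7)*(-4)) = (514 - 505/87)/(5000 + (36*7)*(-4)) = 44213/(87*(5000 + 252*(-4))) = 44213/(87*(5000 - 1008)) = (44213/87)/3992 = (44213/87)*(1/3992) = 44213/347304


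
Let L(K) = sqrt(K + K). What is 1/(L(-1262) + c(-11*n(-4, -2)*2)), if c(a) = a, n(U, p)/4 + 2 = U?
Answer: 132/70327 - I*sqrt(631)/140654 ≈ 0.0018769 - 0.00017859*I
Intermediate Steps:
n(U, p) = -8 + 4*U
L(K) = sqrt(2)*sqrt(K) (L(K) = sqrt(2*K) = sqrt(2)*sqrt(K))
1/(L(-1262) + c(-11*n(-4, -2)*2)) = 1/(sqrt(2)*sqrt(-1262) - 11*(-8 + 4*(-4))*2) = 1/(sqrt(2)*(I*sqrt(1262)) - 11*(-8 - 16)*2) = 1/(2*I*sqrt(631) - 11*(-24)*2) = 1/(2*I*sqrt(631) + 264*2) = 1/(2*I*sqrt(631) + 528) = 1/(528 + 2*I*sqrt(631))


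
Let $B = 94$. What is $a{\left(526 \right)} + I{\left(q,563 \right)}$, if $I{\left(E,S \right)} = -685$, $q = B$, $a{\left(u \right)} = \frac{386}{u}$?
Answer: $- \frac{179962}{263} \approx -684.27$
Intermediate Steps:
$q = 94$
$a{\left(526 \right)} + I{\left(q,563 \right)} = \frac{386}{526} - 685 = 386 \cdot \frac{1}{526} - 685 = \frac{193}{263} - 685 = - \frac{179962}{263}$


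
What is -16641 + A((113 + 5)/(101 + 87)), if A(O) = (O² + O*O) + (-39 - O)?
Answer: -36845766/2209 ≈ -16680.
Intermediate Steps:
A(O) = -39 - O + 2*O² (A(O) = (O² + O²) + (-39 - O) = 2*O² + (-39 - O) = -39 - O + 2*O²)
-16641 + A((113 + 5)/(101 + 87)) = -16641 + (-39 - (113 + 5)/(101 + 87) + 2*((113 + 5)/(101 + 87))²) = -16641 + (-39 - 118/188 + 2*(118/188)²) = -16641 + (-39 - 118/188 + 2*(118*(1/188))²) = -16641 + (-39 - 1*59/94 + 2*(59/94)²) = -16641 + (-39 - 59/94 + 2*(3481/8836)) = -16641 + (-39 - 59/94 + 3481/4418) = -16641 - 85797/2209 = -36845766/2209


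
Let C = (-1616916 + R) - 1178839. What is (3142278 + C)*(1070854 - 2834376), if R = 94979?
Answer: -778598490044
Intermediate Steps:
C = -2700776 (C = (-1616916 + 94979) - 1178839 = -1521937 - 1178839 = -2700776)
(3142278 + C)*(1070854 - 2834376) = (3142278 - 2700776)*(1070854 - 2834376) = 441502*(-1763522) = -778598490044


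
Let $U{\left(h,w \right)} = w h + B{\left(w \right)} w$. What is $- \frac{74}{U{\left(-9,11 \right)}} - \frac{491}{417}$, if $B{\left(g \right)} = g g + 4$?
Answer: $- \frac{328687}{266046} \approx -1.2355$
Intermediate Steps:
$B{\left(g \right)} = 4 + g^{2}$ ($B{\left(g \right)} = g^{2} + 4 = 4 + g^{2}$)
$U{\left(h,w \right)} = h w + w \left(4 + w^{2}\right)$ ($U{\left(h,w \right)} = w h + \left(4 + w^{2}\right) w = h w + w \left(4 + w^{2}\right)$)
$- \frac{74}{U{\left(-9,11 \right)}} - \frac{491}{417} = - \frac{74}{11 \left(4 - 9 + 11^{2}\right)} - \frac{491}{417} = - \frac{74}{11 \left(4 - 9 + 121\right)} - \frac{491}{417} = - \frac{74}{11 \cdot 116} - \frac{491}{417} = - \frac{74}{1276} - \frac{491}{417} = \left(-74\right) \frac{1}{1276} - \frac{491}{417} = - \frac{37}{638} - \frac{491}{417} = - \frac{328687}{266046}$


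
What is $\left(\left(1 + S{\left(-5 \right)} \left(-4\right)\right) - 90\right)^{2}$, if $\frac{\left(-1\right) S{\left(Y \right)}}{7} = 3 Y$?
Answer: $259081$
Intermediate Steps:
$S{\left(Y \right)} = - 21 Y$ ($S{\left(Y \right)} = - 7 \cdot 3 Y = - 21 Y$)
$\left(\left(1 + S{\left(-5 \right)} \left(-4\right)\right) - 90\right)^{2} = \left(\left(1 + \left(-21\right) \left(-5\right) \left(-4\right)\right) - 90\right)^{2} = \left(\left(1 + 105 \left(-4\right)\right) - 90\right)^{2} = \left(\left(1 - 420\right) - 90\right)^{2} = \left(-419 - 90\right)^{2} = \left(-509\right)^{2} = 259081$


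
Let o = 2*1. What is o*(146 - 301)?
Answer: -310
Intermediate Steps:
o = 2
o*(146 - 301) = 2*(146 - 301) = 2*(-155) = -310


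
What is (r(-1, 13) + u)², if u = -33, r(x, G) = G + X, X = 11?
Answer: 81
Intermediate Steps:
r(x, G) = 11 + G (r(x, G) = G + 11 = 11 + G)
(r(-1, 13) + u)² = ((11 + 13) - 33)² = (24 - 33)² = (-9)² = 81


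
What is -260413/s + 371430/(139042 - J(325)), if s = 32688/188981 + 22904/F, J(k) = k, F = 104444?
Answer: -19805678955955200999/29833735320062 ≈ -6.6387e+5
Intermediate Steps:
s = 1935621574/4934482891 (s = 32688/188981 + 22904/104444 = 32688*(1/188981) + 22904*(1/104444) = 32688/188981 + 5726/26111 = 1935621574/4934482891 ≈ 0.39226)
-260413/s + 371430/(139042 - J(325)) = -260413/1935621574/4934482891 + 371430/(139042 - 1*325) = -260413*4934482891/1935621574 + 371430/(139042 - 325) = -1285003493093983/1935621574 + 371430/138717 = -1285003493093983/1935621574 + 371430*(1/138717) = -1285003493093983/1935621574 + 41270/15413 = -19805678955955200999/29833735320062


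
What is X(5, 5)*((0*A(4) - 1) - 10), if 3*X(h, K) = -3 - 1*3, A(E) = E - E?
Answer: 22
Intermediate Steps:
A(E) = 0
X(h, K) = -2 (X(h, K) = (-3 - 1*3)/3 = (-3 - 3)/3 = (1/3)*(-6) = -2)
X(5, 5)*((0*A(4) - 1) - 10) = -2*((0*0 - 1) - 10) = -2*((0 - 1) - 10) = -2*(-1 - 10) = -2*(-11) = 22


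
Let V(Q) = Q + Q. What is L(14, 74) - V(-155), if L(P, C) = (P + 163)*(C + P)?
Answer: 15886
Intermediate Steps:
L(P, C) = (163 + P)*(C + P)
V(Q) = 2*Q
L(14, 74) - V(-155) = (14² + 163*74 + 163*14 + 74*14) - 2*(-155) = (196 + 12062 + 2282 + 1036) - 1*(-310) = 15576 + 310 = 15886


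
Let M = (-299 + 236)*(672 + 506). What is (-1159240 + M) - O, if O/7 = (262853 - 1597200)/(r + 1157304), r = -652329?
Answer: -622854093221/504975 ≈ -1.2334e+6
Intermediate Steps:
O = -9340429/504975 (O = 7*((262853 - 1597200)/(-652329 + 1157304)) = 7*(-1334347/504975) = -9340429/504975 ≈ -18.497)
M = -74214 (M = -63*1178 = -74214)
(-1159240 + M) - O = (-1159240 - 74214) - 1*(-9340429/504975) = -1233454 + 9340429/504975 = -622854093221/504975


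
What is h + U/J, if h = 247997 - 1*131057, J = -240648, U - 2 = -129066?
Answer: 3517688273/30081 ≈ 1.1694e+5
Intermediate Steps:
U = -129064 (U = 2 - 129066 = -129064)
h = 116940 (h = 247997 - 131057 = 116940)
h + U/J = 116940 - 129064/(-240648) = 116940 - 129064*(-1/240648) = 116940 + 16133/30081 = 3517688273/30081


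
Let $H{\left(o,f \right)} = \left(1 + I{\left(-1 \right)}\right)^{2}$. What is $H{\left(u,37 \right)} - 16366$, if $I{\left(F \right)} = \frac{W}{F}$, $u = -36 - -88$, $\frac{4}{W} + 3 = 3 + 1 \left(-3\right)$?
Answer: $- \frac{147245}{9} \approx -16361.0$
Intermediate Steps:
$W = - \frac{4}{3}$ ($W = \frac{4}{-3 + \left(3 + 1 \left(-3\right)\right)} = \frac{4}{-3 + \left(3 - 3\right)} = \frac{4}{-3 + 0} = \frac{4}{-3} = 4 \left(- \frac{1}{3}\right) = - \frac{4}{3} \approx -1.3333$)
$u = 52$ ($u = -36 + 88 = 52$)
$I{\left(F \right)} = - \frac{4}{3 F}$
$H{\left(o,f \right)} = \frac{49}{9}$ ($H{\left(o,f \right)} = \left(1 - \frac{4}{3 \left(-1\right)}\right)^{2} = \left(1 - - \frac{4}{3}\right)^{2} = \left(1 + \frac{4}{3}\right)^{2} = \left(\frac{7}{3}\right)^{2} = \frac{49}{9}$)
$H{\left(u,37 \right)} - 16366 = \frac{49}{9} - 16366 = - \frac{147245}{9}$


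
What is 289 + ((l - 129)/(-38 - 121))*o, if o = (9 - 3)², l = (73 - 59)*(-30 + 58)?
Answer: 12161/53 ≈ 229.45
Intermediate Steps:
l = 392 (l = 14*28 = 392)
o = 36 (o = 6² = 36)
289 + ((l - 129)/(-38 - 121))*o = 289 + ((392 - 129)/(-38 - 121))*36 = 289 + (263/(-159))*36 = 289 + (263*(-1/159))*36 = 289 - 263/159*36 = 289 - 3156/53 = 12161/53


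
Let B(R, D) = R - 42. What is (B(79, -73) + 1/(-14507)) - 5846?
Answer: -84271164/14507 ≈ -5809.0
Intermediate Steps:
B(R, D) = -42 + R
(B(79, -73) + 1/(-14507)) - 5846 = ((-42 + 79) + 1/(-14507)) - 5846 = (37 - 1/14507) - 5846 = 536758/14507 - 5846 = -84271164/14507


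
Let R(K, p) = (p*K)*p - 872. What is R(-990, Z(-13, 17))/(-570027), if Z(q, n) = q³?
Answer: 4778541782/570027 ≈ 8383.0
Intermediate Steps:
R(K, p) = -872 + K*p² (R(K, p) = (K*p)*p - 872 = K*p² - 872 = -872 + K*p²)
R(-990, Z(-13, 17))/(-570027) = (-872 - 990*((-13)³)²)/(-570027) = (-872 - 990*(-2197)²)*(-1/570027) = (-872 - 990*4826809)*(-1/570027) = (-872 - 4778540910)*(-1/570027) = -4778541782*(-1/570027) = 4778541782/570027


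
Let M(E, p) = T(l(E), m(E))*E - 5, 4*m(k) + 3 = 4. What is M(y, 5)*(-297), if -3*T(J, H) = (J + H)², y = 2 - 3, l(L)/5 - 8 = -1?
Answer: -1944459/16 ≈ -1.2153e+5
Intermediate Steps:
l(L) = 35 (l(L) = 40 + 5*(-1) = 40 - 5 = 35)
y = -1
m(k) = ¼ (m(k) = -¾ + (¼)*4 = -¾ + 1 = ¼)
T(J, H) = -(H + J)²/3 (T(J, H) = -(J + H)²/3 = -(H + J)²/3)
M(E, p) = -5 - 6627*E/16 (M(E, p) = (-(¼ + 35)²/3)*E - 5 = (-(141/4)²/3)*E - 5 = (-⅓*19881/16)*E - 5 = -6627*E/16 - 5 = -5 - 6627*E/16)
M(y, 5)*(-297) = (-5 - 6627/16*(-1))*(-297) = (-5 + 6627/16)*(-297) = (6547/16)*(-297) = -1944459/16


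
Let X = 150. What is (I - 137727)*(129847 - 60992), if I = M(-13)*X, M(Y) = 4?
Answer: -9441879585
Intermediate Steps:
I = 600 (I = 4*150 = 600)
(I - 137727)*(129847 - 60992) = (600 - 137727)*(129847 - 60992) = -137127*68855 = -9441879585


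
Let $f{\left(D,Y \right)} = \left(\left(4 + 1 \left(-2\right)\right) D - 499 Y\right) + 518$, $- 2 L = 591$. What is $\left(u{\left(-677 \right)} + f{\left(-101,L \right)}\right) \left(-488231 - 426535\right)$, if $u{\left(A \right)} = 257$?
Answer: $-135410524065$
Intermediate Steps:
$L = - \frac{591}{2}$ ($L = \left(- \frac{1}{2}\right) 591 = - \frac{591}{2} \approx -295.5$)
$f{\left(D,Y \right)} = 518 - 499 Y + 2 D$ ($f{\left(D,Y \right)} = \left(\left(4 - 2\right) D - 499 Y\right) + 518 = \left(2 D - 499 Y\right) + 518 = \left(- 499 Y + 2 D\right) + 518 = 518 - 499 Y + 2 D$)
$\left(u{\left(-677 \right)} + f{\left(-101,L \right)}\right) \left(-488231 - 426535\right) = \left(257 + \left(518 - - \frac{294909}{2} + 2 \left(-101\right)\right)\right) \left(-488231 - 426535\right) = \left(257 + \left(518 + \frac{294909}{2} - 202\right)\right) \left(-914766\right) = \left(257 + \frac{295541}{2}\right) \left(-914766\right) = \frac{296055}{2} \left(-914766\right) = -135410524065$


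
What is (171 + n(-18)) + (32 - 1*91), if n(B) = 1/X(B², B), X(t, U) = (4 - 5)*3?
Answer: 335/3 ≈ 111.67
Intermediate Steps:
X(t, U) = -3 (X(t, U) = -1*3 = -3)
n(B) = -⅓ (n(B) = 1/(-3) = -⅓)
(171 + n(-18)) + (32 - 1*91) = (171 - ⅓) + (32 - 1*91) = 512/3 + (32 - 91) = 512/3 - 59 = 335/3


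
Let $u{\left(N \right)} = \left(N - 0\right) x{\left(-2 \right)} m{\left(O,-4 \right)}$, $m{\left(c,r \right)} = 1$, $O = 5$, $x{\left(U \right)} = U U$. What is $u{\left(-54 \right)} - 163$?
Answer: $-379$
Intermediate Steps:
$x{\left(U \right)} = U^{2}$
$u{\left(N \right)} = 4 N$ ($u{\left(N \right)} = \left(N - 0\right) \left(-2\right)^{2} \cdot 1 = \left(N + 0\right) 4 \cdot 1 = N 4 \cdot 1 = 4 N 1 = 4 N$)
$u{\left(-54 \right)} - 163 = 4 \left(-54\right) - 163 = -216 - 163 = -379$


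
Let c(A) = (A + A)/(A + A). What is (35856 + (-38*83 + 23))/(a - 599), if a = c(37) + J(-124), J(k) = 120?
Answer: -32725/478 ≈ -68.462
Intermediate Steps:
c(A) = 1 (c(A) = (2*A)/((2*A)) = (2*A)*(1/(2*A)) = 1)
a = 121 (a = 1 + 120 = 121)
(35856 + (-38*83 + 23))/(a - 599) = (35856 + (-38*83 + 23))/(121 - 599) = (35856 + (-3154 + 23))/(-478) = (35856 - 3131)*(-1/478) = 32725*(-1/478) = -32725/478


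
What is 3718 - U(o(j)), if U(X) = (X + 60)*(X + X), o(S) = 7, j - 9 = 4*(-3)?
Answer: 2780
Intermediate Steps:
j = -3 (j = 9 + 4*(-3) = 9 - 12 = -3)
U(X) = 2*X*(60 + X) (U(X) = (60 + X)*(2*X) = 2*X*(60 + X))
3718 - U(o(j)) = 3718 - 2*7*(60 + 7) = 3718 - 2*7*67 = 3718 - 1*938 = 3718 - 938 = 2780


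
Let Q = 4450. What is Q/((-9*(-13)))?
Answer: 4450/117 ≈ 38.034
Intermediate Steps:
Q/((-9*(-13))) = 4450/((-9*(-13))) = 4450/117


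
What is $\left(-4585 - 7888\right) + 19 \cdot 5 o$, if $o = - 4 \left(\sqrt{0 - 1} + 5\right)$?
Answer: $-14373 - 380 i \approx -14373.0 - 380.0 i$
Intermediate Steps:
$o = -20 - 4 i$ ($o = - 4 \left(\sqrt{-1} + 5\right) = - 4 \left(i + 5\right) = - 4 \left(5 + i\right) = -20 - 4 i \approx -20.0 - 4.0 i$)
$\left(-4585 - 7888\right) + 19 \cdot 5 o = \left(-4585 - 7888\right) + 19 \cdot 5 \left(-20 - 4 i\right) = -12473 + 95 \left(-20 - 4 i\right) = -12473 - \left(1900 + 380 i\right) = -14373 - 380 i$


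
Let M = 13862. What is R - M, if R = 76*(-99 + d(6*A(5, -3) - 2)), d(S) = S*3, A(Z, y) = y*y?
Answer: -9530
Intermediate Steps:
A(Z, y) = y²
d(S) = 3*S
R = 4332 (R = 76*(-99 + 3*(6*(-3)² - 2)) = 76*(-99 + 3*(6*9 - 2)) = 76*(-99 + 3*(54 - 2)) = 76*(-99 + 3*52) = 76*(-99 + 156) = 76*57 = 4332)
R - M = 4332 - 1*13862 = 4332 - 13862 = -9530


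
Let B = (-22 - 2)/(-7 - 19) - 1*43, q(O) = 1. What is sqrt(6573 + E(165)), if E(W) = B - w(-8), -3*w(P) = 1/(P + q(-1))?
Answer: sqrt(486739617)/273 ≈ 80.814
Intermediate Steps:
w(P) = -1/(3*(1 + P)) (w(P) = -1/(3*(P + 1)) = -1/(3*(1 + P)))
B = -547/13 (B = -24/(-26) - 43 = -24*(-1/26) - 43 = 12/13 - 43 = -547/13 ≈ -42.077)
E(W) = -11500/273 (E(W) = -547/13 - (-1)/(3 + 3*(-8)) = -547/13 - (-1)/(3 - 24) = -547/13 - (-1)/(-21) = -547/13 - (-1)*(-1)/21 = -547/13 - 1*1/21 = -547/13 - 1/21 = -11500/273)
sqrt(6573 + E(165)) = sqrt(6573 - 11500/273) = sqrt(1782929/273) = sqrt(486739617)/273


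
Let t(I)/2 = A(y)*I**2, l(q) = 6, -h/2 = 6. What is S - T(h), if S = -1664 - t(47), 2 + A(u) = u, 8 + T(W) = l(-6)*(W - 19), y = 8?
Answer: -27978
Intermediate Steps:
h = -12 (h = -2*6 = -12)
T(W) = -122 + 6*W (T(W) = -8 + 6*(W - 19) = -8 + 6*(-19 + W) = -8 + (-114 + 6*W) = -122 + 6*W)
A(u) = -2 + u
t(I) = 12*I**2 (t(I) = 2*((-2 + 8)*I**2) = 2*(6*I**2) = 12*I**2)
S = -28172 (S = -1664 - 12*47**2 = -1664 - 12*2209 = -1664 - 1*26508 = -1664 - 26508 = -28172)
S - T(h) = -28172 - (-122 + 6*(-12)) = -28172 - (-122 - 72) = -28172 - 1*(-194) = -28172 + 194 = -27978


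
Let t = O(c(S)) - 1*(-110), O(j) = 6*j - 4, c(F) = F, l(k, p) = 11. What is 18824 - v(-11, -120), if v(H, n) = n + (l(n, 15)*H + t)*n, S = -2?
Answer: 15704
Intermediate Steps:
O(j) = -4 + 6*j
t = 94 (t = (-4 + 6*(-2)) - 1*(-110) = (-4 - 12) + 110 = -16 + 110 = 94)
v(H, n) = n + n*(94 + 11*H) (v(H, n) = n + (11*H + 94)*n = n + (94 + 11*H)*n = n + n*(94 + 11*H))
18824 - v(-11, -120) = 18824 - (-120)*(95 + 11*(-11)) = 18824 - (-120)*(95 - 121) = 18824 - (-120)*(-26) = 18824 - 1*3120 = 18824 - 3120 = 15704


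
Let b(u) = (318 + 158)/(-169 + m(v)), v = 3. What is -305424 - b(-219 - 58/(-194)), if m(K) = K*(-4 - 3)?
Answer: -29015042/95 ≈ -3.0542e+5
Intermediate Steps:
m(K) = -7*K (m(K) = K*(-7) = -7*K)
b(u) = -238/95 (b(u) = (318 + 158)/(-169 - 7*3) = 476/(-169 - 21) = 476/(-190) = 476*(-1/190) = -238/95)
-305424 - b(-219 - 58/(-194)) = -305424 - 1*(-238/95) = -305424 + 238/95 = -29015042/95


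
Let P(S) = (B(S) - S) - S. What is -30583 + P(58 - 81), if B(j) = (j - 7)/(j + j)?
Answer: -702336/23 ≈ -30536.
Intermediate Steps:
B(j) = (-7 + j)/(2*j) (B(j) = (-7 + j)/((2*j)) = (-7 + j)*(1/(2*j)) = (-7 + j)/(2*j))
P(S) = -2*S + (-7 + S)/(2*S) (P(S) = ((-7 + S)/(2*S) - S) - S = (-S + (-7 + S)/(2*S)) - S = -2*S + (-7 + S)/(2*S))
-30583 + P(58 - 81) = -30583 + (-7 + (58 - 81) - 4*(58 - 81)²)/(2*(58 - 81)) = -30583 + (½)*(-7 - 23 - 4*(-23)²)/(-23) = -30583 + (½)*(-1/23)*(-7 - 23 - 4*529) = -30583 + (½)*(-1/23)*(-7 - 23 - 2116) = -30583 + (½)*(-1/23)*(-2146) = -30583 + 1073/23 = -702336/23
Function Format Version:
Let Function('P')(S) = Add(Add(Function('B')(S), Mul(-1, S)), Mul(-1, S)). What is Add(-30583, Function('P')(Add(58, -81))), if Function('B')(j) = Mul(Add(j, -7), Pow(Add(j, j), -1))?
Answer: Rational(-702336, 23) ≈ -30536.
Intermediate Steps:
Function('B')(j) = Mul(Rational(1, 2), Pow(j, -1), Add(-7, j)) (Function('B')(j) = Mul(Add(-7, j), Pow(Mul(2, j), -1)) = Mul(Add(-7, j), Mul(Rational(1, 2), Pow(j, -1))) = Mul(Rational(1, 2), Pow(j, -1), Add(-7, j)))
Function('P')(S) = Add(Mul(-2, S), Mul(Rational(1, 2), Pow(S, -1), Add(-7, S))) (Function('P')(S) = Add(Add(Mul(Rational(1, 2), Pow(S, -1), Add(-7, S)), Mul(-1, S)), Mul(-1, S)) = Add(Add(Mul(-1, S), Mul(Rational(1, 2), Pow(S, -1), Add(-7, S))), Mul(-1, S)) = Add(Mul(-2, S), Mul(Rational(1, 2), Pow(S, -1), Add(-7, S))))
Add(-30583, Function('P')(Add(58, -81))) = Add(-30583, Mul(Rational(1, 2), Pow(Add(58, -81), -1), Add(-7, Add(58, -81), Mul(-4, Pow(Add(58, -81), 2))))) = Add(-30583, Mul(Rational(1, 2), Pow(-23, -1), Add(-7, -23, Mul(-4, Pow(-23, 2))))) = Add(-30583, Mul(Rational(1, 2), Rational(-1, 23), Add(-7, -23, Mul(-4, 529)))) = Add(-30583, Mul(Rational(1, 2), Rational(-1, 23), Add(-7, -23, -2116))) = Add(-30583, Mul(Rational(1, 2), Rational(-1, 23), -2146)) = Add(-30583, Rational(1073, 23)) = Rational(-702336, 23)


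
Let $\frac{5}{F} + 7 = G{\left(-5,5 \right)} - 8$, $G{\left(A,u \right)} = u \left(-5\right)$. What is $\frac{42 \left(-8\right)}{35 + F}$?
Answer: $- \frac{896}{93} \approx -9.6344$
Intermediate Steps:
$G{\left(A,u \right)} = - 5 u$
$F = - \frac{1}{8}$ ($F = \frac{5}{-7 - 33} = \frac{5}{-40} = 5 \left(- \frac{1}{40}\right) = - \frac{1}{8} \approx -0.125$)
$\frac{42 \left(-8\right)}{35 + F} = \frac{42 \left(-8\right)}{35 - \frac{1}{8}} = - \frac{336}{\frac{279}{8}} = \left(-336\right) \frac{8}{279} = - \frac{896}{93}$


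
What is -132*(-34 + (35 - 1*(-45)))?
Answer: -6072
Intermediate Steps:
-132*(-34 + (35 - 1*(-45))) = -132*(-34 + (35 + 45)) = -132*(-34 + 80) = -132*46 = -6072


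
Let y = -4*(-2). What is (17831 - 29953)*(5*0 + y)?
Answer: -96976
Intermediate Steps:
y = 8
(17831 - 29953)*(5*0 + y) = (17831 - 29953)*(5*0 + 8) = -12122*(0 + 8) = -12122*8 = -96976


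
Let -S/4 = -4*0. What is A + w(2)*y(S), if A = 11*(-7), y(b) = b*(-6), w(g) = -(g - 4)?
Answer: -77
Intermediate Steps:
w(g) = 4 - g (w(g) = -(-4 + g) = 4 - g)
S = 0 (S = -(-16)*0 = -4*0 = 0)
y(b) = -6*b
A = -77
A + w(2)*y(S) = -77 + (4 - 1*2)*(-6*0) = -77 + (4 - 2)*0 = -77 + 2*0 = -77 + 0 = -77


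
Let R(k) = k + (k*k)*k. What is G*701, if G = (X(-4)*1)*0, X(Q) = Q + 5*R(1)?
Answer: 0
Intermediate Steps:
R(k) = k + k**3 (R(k) = k + k**2*k = k + k**3)
X(Q) = 10 + Q (X(Q) = Q + 5*(1 + 1**3) = Q + 5*(1 + 1) = Q + 5*2 = Q + 10 = 10 + Q)
G = 0 (G = ((10 - 4)*1)*0 = (6*1)*0 = 6*0 = 0)
G*701 = 0*701 = 0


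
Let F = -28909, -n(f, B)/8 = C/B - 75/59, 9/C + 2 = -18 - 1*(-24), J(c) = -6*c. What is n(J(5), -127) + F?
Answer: -216537875/7493 ≈ -28899.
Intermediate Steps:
C = 9/4 (C = 9/(-2 + (-18 - 1*(-24))) = 9/(-2 + (-18 + 24)) = 9/(-2 + 6) = 9/4 ≈ 2.2500)
n(f, B) = 600/59 - 18/B (n(f, B) = -8*(9/(4*B) - 75/59) = -8*(-75/59 + 9/(4*B)) = 600/59 - 18/B)
n(J(5), -127) + F = (600/59 - 18/(-127)) - 28909 = (600/59 - 18*(-1/127)) - 28909 = (600/59 + 18/127) - 28909 = 77262/7493 - 28909 = -216537875/7493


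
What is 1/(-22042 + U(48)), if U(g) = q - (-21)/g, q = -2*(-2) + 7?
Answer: -16/352489 ≈ -4.5391e-5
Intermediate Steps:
q = 11 (q = 4 + 7 = 11)
U(g) = 11 + 21/g (U(g) = 11 - (-21)/g = 11 + 21/g)
1/(-22042 + U(48)) = 1/(-22042 + (11 + 21/48)) = 1/(-22042 + (11 + 21*(1/48))) = 1/(-22042 + (11 + 7/16)) = 1/(-22042 + 183/16) = 1/(-352489/16) = -16/352489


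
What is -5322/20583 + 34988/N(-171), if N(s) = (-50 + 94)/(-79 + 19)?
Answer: -3600809534/75471 ≈ -47711.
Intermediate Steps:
N(s) = -11/15 (N(s) = 44/(-60) = 44*(-1/60) = -11/15)
-5322/20583 + 34988/N(-171) = -5322/20583 + 34988/(-11/15) = -5322*1/20583 + 34988*(-15/11) = -1774/6861 - 524820/11 = -3600809534/75471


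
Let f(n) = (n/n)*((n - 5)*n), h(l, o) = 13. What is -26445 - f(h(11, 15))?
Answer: -26549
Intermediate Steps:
f(n) = n*(-5 + n) (f(n) = 1*((-5 + n)*n) = 1*(n*(-5 + n)) = n*(-5 + n))
-26445 - f(h(11, 15)) = -26445 - 13*(-5 + 13) = -26445 - 13*8 = -26445 - 1*104 = -26445 - 104 = -26549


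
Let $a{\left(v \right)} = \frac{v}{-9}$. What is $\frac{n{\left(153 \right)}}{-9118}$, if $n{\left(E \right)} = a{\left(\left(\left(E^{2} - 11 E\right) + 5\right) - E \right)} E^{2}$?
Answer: $\frac{28062189}{4559} \approx 6155.3$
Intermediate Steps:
$a{\left(v \right)} = - \frac{v}{9}$ ($a{\left(v \right)} = v \left(- \frac{1}{9}\right) = - \frac{v}{9}$)
$n{\left(E \right)} = E^{2} \left(- \frac{5}{9} - \frac{E^{2}}{9} + \frac{4 E}{3}\right)$ ($n{\left(E \right)} = - \frac{\left(\left(E^{2} - 11 E\right) + 5\right) - E}{9} E^{2} = - \frac{\left(5 + E^{2} - 11 E\right) - E}{9} E^{2} = - \frac{5 + E^{2} - 12 E}{9} E^{2} = \left(- \frac{5}{9} - \frac{E^{2}}{9} + \frac{4 E}{3}\right) E^{2} = E^{2} \left(- \frac{5}{9} - \frac{E^{2}}{9} + \frac{4 E}{3}\right)$)
$\frac{n{\left(153 \right)}}{-9118} = \frac{\frac{1}{9} \cdot 153^{2} \left(-5 - 153^{2} + 12 \cdot 153\right)}{-9118} = \frac{1}{9} \cdot 23409 \left(-5 - 23409 + 1836\right) \left(- \frac{1}{9118}\right) = \frac{1}{9} \cdot 23409 \left(-21578\right) \left(- \frac{1}{9118}\right) = \left(-56124378\right) \left(- \frac{1}{9118}\right) = \frac{28062189}{4559}$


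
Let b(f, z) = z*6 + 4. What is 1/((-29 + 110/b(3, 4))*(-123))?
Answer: 14/43173 ≈ 0.00032428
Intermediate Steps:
b(f, z) = 4 + 6*z (b(f, z) = 6*z + 4 = 4 + 6*z)
1/((-29 + 110/b(3, 4))*(-123)) = 1/((-29 + 110/(4 + 6*4))*(-123)) = 1/((-29 + 110/(4 + 24))*(-123)) = 1/((-29 + 110/28)*(-123)) = 1/((-29 + 110*(1/28))*(-123)) = 1/((-29 + 55/14)*(-123)) = 1/(-351/14*(-123)) = 1/(43173/14) = 14/43173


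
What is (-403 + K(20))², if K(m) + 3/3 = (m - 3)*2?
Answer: 136900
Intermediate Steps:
K(m) = -7 + 2*m (K(m) = -1 + (m - 3)*2 = -1 + (-3 + m)*2 = -1 + (-6 + 2*m) = -7 + 2*m)
(-403 + K(20))² = (-403 + (-7 + 2*20))² = (-403 + (-7 + 40))² = (-403 + 33)² = (-370)² = 136900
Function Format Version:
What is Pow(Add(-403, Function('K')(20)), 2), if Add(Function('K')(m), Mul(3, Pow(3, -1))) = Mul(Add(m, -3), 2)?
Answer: 136900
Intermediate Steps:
Function('K')(m) = Add(-7, Mul(2, m)) (Function('K')(m) = Add(-1, Mul(Add(m, -3), 2)) = Add(-1, Mul(Add(-3, m), 2)) = Add(-1, Add(-6, Mul(2, m))) = Add(-7, Mul(2, m)))
Pow(Add(-403, Function('K')(20)), 2) = Pow(Add(-403, Add(-7, Mul(2, 20))), 2) = Pow(Add(-403, Add(-7, 40)), 2) = Pow(Add(-403, 33), 2) = Pow(-370, 2) = 136900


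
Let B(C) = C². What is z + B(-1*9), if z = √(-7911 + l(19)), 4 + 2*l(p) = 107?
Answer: 81 + I*√31438/2 ≈ 81.0 + 88.654*I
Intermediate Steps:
l(p) = 103/2 (l(p) = -2 + (½)*107 = -2 + 107/2 = 103/2)
z = I*√31438/2 (z = √(-7911 + 103/2) = √(-15719/2) = I*√31438/2 ≈ 88.654*I)
z + B(-1*9) = I*√31438/2 + (-1*9)² = I*√31438/2 + (-9)² = I*√31438/2 + 81 = 81 + I*√31438/2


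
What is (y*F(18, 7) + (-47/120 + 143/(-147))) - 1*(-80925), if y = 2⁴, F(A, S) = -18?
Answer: 474137537/5880 ≈ 80636.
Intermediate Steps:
y = 16
(y*F(18, 7) + (-47/120 + 143/(-147))) - 1*(-80925) = (16*(-18) + (-47/120 + 143/(-147))) - 1*(-80925) = (-288 + (-47*1/120 + 143*(-1/147))) + 80925 = (-288 + (-47/120 - 143/147)) + 80925 = (-288 - 8023/5880) + 80925 = -1701463/5880 + 80925 = 474137537/5880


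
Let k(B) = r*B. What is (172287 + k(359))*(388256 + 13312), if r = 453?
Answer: 134490745152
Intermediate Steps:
k(B) = 453*B
(172287 + k(359))*(388256 + 13312) = (172287 + 453*359)*(388256 + 13312) = (172287 + 162627)*401568 = 334914*401568 = 134490745152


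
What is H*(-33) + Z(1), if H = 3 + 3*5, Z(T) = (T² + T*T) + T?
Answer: -591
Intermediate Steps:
Z(T) = T + 2*T² (Z(T) = (T² + T²) + T = 2*T² + T = T + 2*T²)
H = 18 (H = 3 + 15 = 18)
H*(-33) + Z(1) = 18*(-33) + 1*(1 + 2*1) = -594 + 1*(1 + 2) = -594 + 1*3 = -594 + 3 = -591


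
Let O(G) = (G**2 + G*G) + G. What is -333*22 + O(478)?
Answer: 450120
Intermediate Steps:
O(G) = G + 2*G**2 (O(G) = (G**2 + G**2) + G = 2*G**2 + G = G + 2*G**2)
-333*22 + O(478) = -333*22 + 478*(1 + 2*478) = -7326 + 478*(1 + 956) = -7326 + 478*957 = -7326 + 457446 = 450120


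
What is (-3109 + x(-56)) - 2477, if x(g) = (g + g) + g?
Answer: -5754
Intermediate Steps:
x(g) = 3*g (x(g) = 2*g + g = 3*g)
(-3109 + x(-56)) - 2477 = (-3109 + 3*(-56)) - 2477 = (-3109 - 168) - 2477 = -3277 - 2477 = -5754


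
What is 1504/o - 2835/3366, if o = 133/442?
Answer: 248581337/49742 ≈ 4997.4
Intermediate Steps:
o = 133/442 (o = 133*(1/442) = 133/442 ≈ 0.30090)
1504/o - 2835/3366 = 1504/(133/442) - 2835/3366 = 1504*(442/133) - 2835*1/3366 = 664768/133 - 315/374 = 248581337/49742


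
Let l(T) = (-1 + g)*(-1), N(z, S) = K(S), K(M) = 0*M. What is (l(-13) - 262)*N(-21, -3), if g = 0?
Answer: 0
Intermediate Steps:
K(M) = 0
N(z, S) = 0
l(T) = 1 (l(T) = (-1 + 0)*(-1) = -1*(-1) = 1)
(l(-13) - 262)*N(-21, -3) = (1 - 262)*0 = -261*0 = 0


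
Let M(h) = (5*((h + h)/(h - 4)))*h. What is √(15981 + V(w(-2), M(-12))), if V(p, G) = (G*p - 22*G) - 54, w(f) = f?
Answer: √18087 ≈ 134.49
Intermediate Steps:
M(h) = 10*h²/(-4 + h) (M(h) = (5*((2*h)/(-4 + h)))*h = (5*(2*h/(-4 + h)))*h = (10*h/(-4 + h))*h = 10*h²/(-4 + h))
V(p, G) = -54 - 22*G + G*p (V(p, G) = (-22*G + G*p) - 54 = -54 - 22*G + G*p)
√(15981 + V(w(-2), M(-12))) = √(15981 + (-54 - 220*(-12)²/(-4 - 12) + (10*(-12)²/(-4 - 12))*(-2))) = √(15981 + (-54 - 220*144/(-16) + (10*144/(-16))*(-2))) = √(15981 + (-54 - 220*144*(-1)/16 + (10*144*(-1/16))*(-2))) = √(15981 + (-54 - 22*(-90) - 90*(-2))) = √(15981 + (-54 + 1980 + 180)) = √(15981 + 2106) = √18087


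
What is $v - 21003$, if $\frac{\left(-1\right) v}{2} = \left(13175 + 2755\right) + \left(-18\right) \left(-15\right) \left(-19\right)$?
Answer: $-42603$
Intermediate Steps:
$v = -21600$ ($v = - 2 \left(\left(13175 + 2755\right) + \left(-18\right) \left(-15\right) \left(-19\right)\right) = - 2 \left(15930 + 270 \left(-19\right)\right) = - 2 \left(15930 - 5130\right) = \left(-2\right) 10800 = -21600$)
$v - 21003 = -21600 - 21003 = -42603$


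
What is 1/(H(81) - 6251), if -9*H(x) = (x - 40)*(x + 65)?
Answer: -9/62245 ≈ -0.00014459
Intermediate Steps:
H(x) = -(-40 + x)*(65 + x)/9 (H(x) = -(x - 40)*(x + 65)/9 = -(-40 + x)*(65 + x)/9)
1/(H(81) - 6251) = 1/((2600/9 - 25/9*81 - 1/9*81**2) - 6251) = 1/((2600/9 - 225 - 1/9*6561) - 6251) = 1/((2600/9 - 225 - 729) - 6251) = 1/(-5986/9 - 6251) = 1/(-62245/9) = -9/62245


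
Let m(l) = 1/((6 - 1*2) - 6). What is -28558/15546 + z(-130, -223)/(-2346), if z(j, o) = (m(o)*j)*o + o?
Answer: 13484080/3039243 ≈ 4.4367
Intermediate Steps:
m(l) = -½ (m(l) = 1/((6 - 2) - 6) = 1/(4 - 6) = 1/(-2) = -½)
z(j, o) = o - j*o/2 (z(j, o) = (-j/2)*o + o = -j*o/2 + o = o - j*o/2)
-28558/15546 + z(-130, -223)/(-2346) = -28558/15546 + ((½)*(-223)*(2 - 1*(-130)))/(-2346) = -28558*1/15546 + ((½)*(-223)*(2 + 130))*(-1/2346) = -14279/7773 + ((½)*(-223)*132)*(-1/2346) = -14279/7773 - 14718*(-1/2346) = -14279/7773 + 2453/391 = 13484080/3039243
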